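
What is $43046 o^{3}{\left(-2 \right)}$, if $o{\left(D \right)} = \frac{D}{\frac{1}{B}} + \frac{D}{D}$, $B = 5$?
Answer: $-31380534$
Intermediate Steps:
$o{\left(D \right)} = 1 + 5 D$ ($o{\left(D \right)} = \frac{D}{\frac{1}{5}} + \frac{D}{D} = D \frac{1}{\frac{1}{5}} + 1 = D 5 + 1 = 5 D + 1 = 1 + 5 D$)
$43046 o^{3}{\left(-2 \right)} = 43046 \left(1 + 5 \left(-2\right)\right)^{3} = 43046 \left(1 - 10\right)^{3} = 43046 \left(-9\right)^{3} = 43046 \left(-729\right) = -31380534$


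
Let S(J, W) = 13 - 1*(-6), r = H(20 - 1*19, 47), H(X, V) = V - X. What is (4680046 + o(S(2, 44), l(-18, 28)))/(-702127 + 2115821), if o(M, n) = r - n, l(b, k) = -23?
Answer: 4680115/1413694 ≈ 3.3106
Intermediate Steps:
r = 46 (r = 47 - (20 - 1*19) = 47 - (20 - 19) = 47 - 1*1 = 47 - 1 = 46)
S(J, W) = 19 (S(J, W) = 13 + 6 = 19)
o(M, n) = 46 - n
(4680046 + o(S(2, 44), l(-18, 28)))/(-702127 + 2115821) = (4680046 + (46 - 1*(-23)))/(-702127 + 2115821) = (4680046 + (46 + 23))/1413694 = (4680046 + 69)*(1/1413694) = 4680115*(1/1413694) = 4680115/1413694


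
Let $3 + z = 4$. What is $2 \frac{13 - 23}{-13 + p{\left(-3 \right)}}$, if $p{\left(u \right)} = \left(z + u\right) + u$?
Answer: $\frac{10}{9} \approx 1.1111$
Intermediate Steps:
$z = 1$ ($z = -3 + 4 = 1$)
$p{\left(u \right)} = 1 + 2 u$ ($p{\left(u \right)} = \left(1 + u\right) + u = 1 + 2 u$)
$2 \frac{13 - 23}{-13 + p{\left(-3 \right)}} = 2 \frac{13 - 23}{-13 + \left(1 + 2 \left(-3\right)\right)} = 2 \left(- \frac{10}{-13 + \left(1 - 6\right)}\right) = 2 \left(- \frac{10}{-13 - 5}\right) = 2 \left(- \frac{10}{-18}\right) = 2 \left(\left(-10\right) \left(- \frac{1}{18}\right)\right) = 2 \cdot \frac{5}{9} = \frac{10}{9}$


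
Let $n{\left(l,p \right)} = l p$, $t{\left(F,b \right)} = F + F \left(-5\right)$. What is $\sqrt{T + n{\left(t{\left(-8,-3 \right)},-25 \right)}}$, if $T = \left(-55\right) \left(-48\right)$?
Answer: $4 \sqrt{115} \approx 42.895$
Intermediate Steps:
$T = 2640$
$t{\left(F,b \right)} = - 4 F$ ($t{\left(F,b \right)} = F - 5 F = - 4 F$)
$\sqrt{T + n{\left(t{\left(-8,-3 \right)},-25 \right)}} = \sqrt{2640 + \left(-4\right) \left(-8\right) \left(-25\right)} = \sqrt{2640 + 32 \left(-25\right)} = \sqrt{2640 - 800} = \sqrt{1840} = 4 \sqrt{115}$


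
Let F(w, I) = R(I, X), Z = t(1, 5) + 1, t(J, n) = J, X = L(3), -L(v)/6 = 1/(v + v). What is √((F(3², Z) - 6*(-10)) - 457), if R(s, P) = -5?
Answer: I*√402 ≈ 20.05*I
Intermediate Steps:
L(v) = -3/v (L(v) = -6/(v + v) = -6*1/(2*v) = -3/v)
X = -1 (X = -3/3 = -3*⅓ = -1)
Z = 2 (Z = 1 + 1 = 2)
F(w, I) = -5
√((F(3², Z) - 6*(-10)) - 457) = √((-5 - 6*(-10)) - 457) = √((-5 + 60) - 457) = √(55 - 457) = √(-402) = I*√402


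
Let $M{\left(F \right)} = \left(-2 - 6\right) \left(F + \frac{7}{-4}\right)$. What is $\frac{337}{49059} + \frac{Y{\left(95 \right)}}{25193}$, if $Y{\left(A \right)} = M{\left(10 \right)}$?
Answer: $\frac{5252147}{1235943387} \approx 0.0042495$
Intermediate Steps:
$M{\left(F \right)} = 14 - 8 F$ ($M{\left(F \right)} = - 8 \left(F + 7 \left(- \frac{1}{4}\right)\right) = - 8 \left(F - \frac{7}{4}\right) = - 8 \left(- \frac{7}{4} + F\right) = 14 - 8 F$)
$Y{\left(A \right)} = -66$ ($Y{\left(A \right)} = 14 - 80 = -66$)
$\frac{337}{49059} + \frac{Y{\left(95 \right)}}{25193} = \frac{337}{49059} - \frac{66}{25193} = \frac{5252147}{1235943387}$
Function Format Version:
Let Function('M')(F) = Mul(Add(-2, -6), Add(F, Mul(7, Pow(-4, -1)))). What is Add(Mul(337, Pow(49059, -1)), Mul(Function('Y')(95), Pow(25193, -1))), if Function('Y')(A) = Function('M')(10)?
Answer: Rational(5252147, 1235943387) ≈ 0.0042495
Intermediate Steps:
Function('M')(F) = Add(14, Mul(-8, F)) (Function('M')(F) = Mul(-8, Add(F, Mul(7, Rational(-1, 4)))) = Mul(-8, Add(F, Rational(-7, 4))) = Mul(-8, Add(Rational(-7, 4), F)) = Add(14, Mul(-8, F)))
Function('Y')(A) = -66 (Function('Y')(A) = Add(14, Mul(-8, 10)) = Add(14, -80) = -66)
Add(Mul(337, Pow(49059, -1)), Mul(Function('Y')(95), Pow(25193, -1))) = Add(Mul(337, Pow(49059, -1)), Mul(-66, Pow(25193, -1))) = Add(Mul(337, Rational(1, 49059)), Mul(-66, Rational(1, 25193))) = Add(Rational(337, 49059), Rational(-66, 25193)) = Rational(5252147, 1235943387)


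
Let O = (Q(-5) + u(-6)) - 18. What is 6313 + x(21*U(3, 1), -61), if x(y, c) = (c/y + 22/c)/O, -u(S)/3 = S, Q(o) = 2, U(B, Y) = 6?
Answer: 97036943/15372 ≈ 6312.6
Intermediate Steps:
u(S) = -3*S
O = 2 (O = (2 - 3*(-6)) - 18 = (2 + 18) - 18 = 20 - 18 = 2)
x(y, c) = 11/c + c/(2*y) (x(y, c) = (c/y + 22/c)/2 = (22/c + c/y)*(½) = 11/c + c/(2*y))
6313 + x(21*U(3, 1), -61) = 6313 + (11/(-61) + (½)*(-61)/(21*6)) = 6313 + (11*(-1/61) + (½)*(-61)/126) = 6313 + (-11/61 + (½)*(-61)*(1/126)) = 6313 + (-11/61 - 61/252) = 6313 - 6493/15372 = 97036943/15372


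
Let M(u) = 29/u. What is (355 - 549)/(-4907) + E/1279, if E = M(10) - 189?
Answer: -6650667/62760530 ≈ -0.10597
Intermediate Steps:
E = -1861/10 (E = 29/10 - 189 = -1861/10 ≈ -186.10)
(355 - 549)/(-4907) + E/1279 = (355 - 549)/(-4907) - 1861/10/1279 = -194*(-1/4907) - 1861/10*1/1279 = 194/4907 - 1861/12790 = -6650667/62760530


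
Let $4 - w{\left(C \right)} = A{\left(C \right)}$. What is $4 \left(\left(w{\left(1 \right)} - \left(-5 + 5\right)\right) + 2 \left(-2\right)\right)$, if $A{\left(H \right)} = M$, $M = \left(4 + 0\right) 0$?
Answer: $0$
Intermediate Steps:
$M = 0$ ($M = 4 \cdot 0 = 0$)
$A{\left(H \right)} = 0$
$w{\left(C \right)} = 4$ ($w{\left(C \right)} = 4 - 0 = 4 + 0 = 4$)
$4 \left(\left(w{\left(1 \right)} - \left(-5 + 5\right)\right) + 2 \left(-2\right)\right) = 4 \left(\left(4 - \left(-5 + 5\right)\right) + 2 \left(-2\right)\right) = 4 \left(\left(4 - 0\right) - 4\right) = 4 \left(\left(4 + 0\right) - 4\right) = 4 \left(4 - 4\right) = 4 \cdot 0 = 0$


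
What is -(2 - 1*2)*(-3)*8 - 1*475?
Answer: -475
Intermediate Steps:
-(2 - 1*2)*(-3)*8 - 1*475 = -(2 - 2)*(-3)*8 - 475 = -0*(-3)*8 - 475 = -0*8 - 475 = -1*0 - 475 = 0 - 475 = -475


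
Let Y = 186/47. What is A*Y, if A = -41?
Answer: -7626/47 ≈ -162.26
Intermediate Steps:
Y = 186/47 (Y = 186*(1/47) = 186/47 ≈ 3.9574)
A*Y = -41*186/47 = -7626/47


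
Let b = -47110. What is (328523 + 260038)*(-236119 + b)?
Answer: -166697543469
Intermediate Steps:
(328523 + 260038)*(-236119 + b) = (328523 + 260038)*(-236119 - 47110) = 588561*(-283229) = -166697543469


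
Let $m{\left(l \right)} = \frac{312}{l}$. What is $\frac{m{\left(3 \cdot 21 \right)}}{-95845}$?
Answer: $- \frac{104}{2012745} \approx -5.1671 \cdot 10^{-5}$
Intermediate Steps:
$\frac{m{\left(3 \cdot 21 \right)}}{-95845} = \frac{312 \frac{1}{3 \cdot 21}}{-95845} = \frac{312}{63} \left(- \frac{1}{95845}\right) = 312 \cdot \frac{1}{63} \left(- \frac{1}{95845}\right) = \frac{104}{21} \left(- \frac{1}{95845}\right) = - \frac{104}{2012745}$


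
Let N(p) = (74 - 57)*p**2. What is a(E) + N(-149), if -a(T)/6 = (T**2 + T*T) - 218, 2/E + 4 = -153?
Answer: 9335192477/24649 ≈ 3.7873e+5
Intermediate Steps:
N(p) = 17*p**2
E = -2/157 (E = 2/(-4 - 153) = 2/(-157) = 2*(-1/157) = -2/157 ≈ -0.012739)
a(T) = 1308 - 12*T**2 (a(T) = -6*((T**2 + T*T) - 218) = -6*((T**2 + T**2) - 218) = -6*(2*T**2 - 218) = -6*(-218 + 2*T**2) = 1308 - 12*T**2)
a(E) + N(-149) = (1308 - 12*(-2/157)**2) + 17*(-149)**2 = (1308 - 12*4/24649) + 17*22201 = (1308 - 48/24649) + 377417 = 32240844/24649 + 377417 = 9335192477/24649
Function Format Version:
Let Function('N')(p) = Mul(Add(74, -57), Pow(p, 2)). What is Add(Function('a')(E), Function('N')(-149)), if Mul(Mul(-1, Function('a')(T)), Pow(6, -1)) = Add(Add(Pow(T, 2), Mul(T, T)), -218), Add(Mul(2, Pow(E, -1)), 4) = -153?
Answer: Rational(9335192477, 24649) ≈ 3.7873e+5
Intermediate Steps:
Function('N')(p) = Mul(17, Pow(p, 2))
E = Rational(-2, 157) (E = Mul(2, Pow(Add(-4, -153), -1)) = Mul(2, Pow(-157, -1)) = Mul(2, Rational(-1, 157)) = Rational(-2, 157) ≈ -0.012739)
Function('a')(T) = Add(1308, Mul(-12, Pow(T, 2))) (Function('a')(T) = Mul(-6, Add(Add(Pow(T, 2), Mul(T, T)), -218)) = Mul(-6, Add(Add(Pow(T, 2), Pow(T, 2)), -218)) = Mul(-6, Add(Mul(2, Pow(T, 2)), -218)) = Mul(-6, Add(-218, Mul(2, Pow(T, 2)))) = Add(1308, Mul(-12, Pow(T, 2))))
Add(Function('a')(E), Function('N')(-149)) = Add(Add(1308, Mul(-12, Pow(Rational(-2, 157), 2))), Mul(17, Pow(-149, 2))) = Add(Add(1308, Mul(-12, Rational(4, 24649))), Mul(17, 22201)) = Add(Add(1308, Rational(-48, 24649)), 377417) = Add(Rational(32240844, 24649), 377417) = Rational(9335192477, 24649)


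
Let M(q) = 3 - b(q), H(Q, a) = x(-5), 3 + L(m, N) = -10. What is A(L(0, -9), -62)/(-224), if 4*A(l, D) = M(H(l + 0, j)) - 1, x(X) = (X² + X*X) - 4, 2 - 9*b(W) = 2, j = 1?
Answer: -1/448 ≈ -0.0022321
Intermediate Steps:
b(W) = 0 (b(W) = 2/9 - ⅑*2 = 2/9 - 2/9 = 0)
L(m, N) = -13 (L(m, N) = -3 - 10 = -13)
x(X) = -4 + 2*X² (x(X) = (X² + X²) - 4 = 2*X² - 4 = -4 + 2*X²)
H(Q, a) = 46 (H(Q, a) = -4 + 2*(-5)² = -4 + 2*25 = -4 + 50 = 46)
M(q) = 3 (M(q) = 3 - 1*0 = 3 + 0 = 3)
A(l, D) = ½ (A(l, D) = (3 - 1)/4 = (¼)*2 = ½)
A(L(0, -9), -62)/(-224) = (½)/(-224) = (½)*(-1/224) = -1/448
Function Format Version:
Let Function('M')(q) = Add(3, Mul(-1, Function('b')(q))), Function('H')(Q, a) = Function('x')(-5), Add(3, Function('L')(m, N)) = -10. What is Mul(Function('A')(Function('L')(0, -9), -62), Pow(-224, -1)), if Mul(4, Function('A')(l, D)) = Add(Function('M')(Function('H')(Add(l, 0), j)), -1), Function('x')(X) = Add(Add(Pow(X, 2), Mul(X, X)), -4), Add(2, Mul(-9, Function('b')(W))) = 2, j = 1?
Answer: Rational(-1, 448) ≈ -0.0022321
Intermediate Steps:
Function('b')(W) = 0 (Function('b')(W) = Add(Rational(2, 9), Mul(Rational(-1, 9), 2)) = Add(Rational(2, 9), Rational(-2, 9)) = 0)
Function('L')(m, N) = -13 (Function('L')(m, N) = Add(-3, -10) = -13)
Function('x')(X) = Add(-4, Mul(2, Pow(X, 2))) (Function('x')(X) = Add(Add(Pow(X, 2), Pow(X, 2)), -4) = Add(Mul(2, Pow(X, 2)), -4) = Add(-4, Mul(2, Pow(X, 2))))
Function('H')(Q, a) = 46 (Function('H')(Q, a) = Add(-4, Mul(2, Pow(-5, 2))) = Add(-4, Mul(2, 25)) = Add(-4, 50) = 46)
Function('M')(q) = 3 (Function('M')(q) = Add(3, Mul(-1, 0)) = Add(3, 0) = 3)
Function('A')(l, D) = Rational(1, 2) (Function('A')(l, D) = Mul(Rational(1, 4), Add(3, -1)) = Mul(Rational(1, 4), 2) = Rational(1, 2))
Mul(Function('A')(Function('L')(0, -9), -62), Pow(-224, -1)) = Mul(Rational(1, 2), Pow(-224, -1)) = Mul(Rational(1, 2), Rational(-1, 224)) = Rational(-1, 448)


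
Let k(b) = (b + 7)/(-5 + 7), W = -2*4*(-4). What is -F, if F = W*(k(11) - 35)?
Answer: 832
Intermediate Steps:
W = 32 (W = -8*(-4) = 32)
k(b) = 7/2 + b/2 (k(b) = (7 + b)/2 = (7 + b)*(1/2) = 7/2 + b/2)
F = -832 (F = 32*((7/2 + (1/2)*11) - 35) = 32*((7/2 + 11/2) - 35) = 32*(9 - 35) = 32*(-26) = -832)
-F = -1*(-832) = 832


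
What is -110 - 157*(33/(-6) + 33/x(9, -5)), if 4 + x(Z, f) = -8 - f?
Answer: 20911/14 ≈ 1493.6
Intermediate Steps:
x(Z, f) = -12 - f (x(Z, f) = -4 + (-8 - f) = -12 - f)
-110 - 157*(33/(-6) + 33/x(9, -5)) = -110 - 157*(33/(-6) + 33/(-12 - 1*(-5))) = -110 - 157*(33*(-⅙) + 33/(-12 + 5)) = -110 - 157*(-11/2 + 33/(-7)) = -110 - 157*(-11/2 + 33*(-⅐)) = -110 - 157*(-11/2 - 33/7) = -110 - 157*(-143/14) = -110 + 22451/14 = 20911/14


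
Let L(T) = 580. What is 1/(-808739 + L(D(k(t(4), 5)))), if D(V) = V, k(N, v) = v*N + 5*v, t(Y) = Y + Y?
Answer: -1/808159 ≈ -1.2374e-6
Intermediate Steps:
t(Y) = 2*Y
k(N, v) = 5*v + N*v (k(N, v) = N*v + 5*v = 5*v + N*v)
1/(-808739 + L(D(k(t(4), 5)))) = 1/(-808739 + 580) = 1/(-808159) = -1/808159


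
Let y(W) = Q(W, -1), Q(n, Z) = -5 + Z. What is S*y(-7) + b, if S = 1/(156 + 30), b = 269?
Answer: 8338/31 ≈ 268.97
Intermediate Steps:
y(W) = -6 (y(W) = -5 - 1 = -6)
S = 1/186 ≈ 0.0053763
S*y(-7) + b = (1/186)*(-6) + 269 = -1/31 + 269 = 8338/31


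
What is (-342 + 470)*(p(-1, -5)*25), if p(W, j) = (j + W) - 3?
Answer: -28800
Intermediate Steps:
p(W, j) = -3 + W + j (p(W, j) = (W + j) - 3 = -3 + W + j)
(-342 + 470)*(p(-1, -5)*25) = (-342 + 470)*((-3 - 1 - 5)*25) = 128*(-9*25) = 128*(-225) = -28800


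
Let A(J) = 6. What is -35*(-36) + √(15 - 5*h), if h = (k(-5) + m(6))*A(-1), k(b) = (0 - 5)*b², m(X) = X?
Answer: 1260 + √3585 ≈ 1319.9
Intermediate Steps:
k(b) = -5*b²
h = -714 (h = (-5*(-5)² + 6)*6 = (-5*25 + 6)*6 = (-125 + 6)*6 = -119*6 = -714)
-35*(-36) + √(15 - 5*h) = -35*(-36) + √(15 - 5*(-714)) = 1260 + √(15 + 3570) = 1260 + √3585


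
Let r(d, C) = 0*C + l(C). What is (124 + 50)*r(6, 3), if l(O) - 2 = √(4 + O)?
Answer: 348 + 174*√7 ≈ 808.36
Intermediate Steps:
l(O) = 2 + √(4 + O)
r(d, C) = 2 + √(4 + C) (r(d, C) = 0*C + (2 + √(4 + C)) = 0 + (2 + √(4 + C)) = 2 + √(4 + C))
(124 + 50)*r(6, 3) = (124 + 50)*(2 + √(4 + 3)) = 174*(2 + √7) = 348 + 174*√7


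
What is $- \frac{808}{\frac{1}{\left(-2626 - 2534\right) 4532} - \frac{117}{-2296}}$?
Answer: $- \frac{5422915787520}{342007093} \approx -15856.0$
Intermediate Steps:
$- \frac{808}{\frac{1}{\left(-2626 - 2534\right) 4532} - \frac{117}{-2296}} = - \frac{808}{\frac{1}{-5160} \cdot \frac{1}{4532} - - \frac{117}{2296}} = - \frac{808}{\left(- \frac{1}{5160}\right) \frac{1}{4532} + \frac{117}{2296}} = - \frac{808}{- \frac{1}{23385120} + \frac{117}{2296}} = - \frac{808}{\frac{342007093}{6711529440}} = \left(-808\right) \frac{6711529440}{342007093} = - \frac{5422915787520}{342007093}$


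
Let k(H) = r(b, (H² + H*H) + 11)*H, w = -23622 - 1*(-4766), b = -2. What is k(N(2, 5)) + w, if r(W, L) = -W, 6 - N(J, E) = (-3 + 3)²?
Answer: -18844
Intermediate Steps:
N(J, E) = 6 (N(J, E) = 6 - (-3 + 3)² = 6 - 1*0² = 6 - 1*0 = 6 + 0 = 6)
w = -18856 (w = -23622 + 4766 = -18856)
k(H) = 2*H (k(H) = (-1*(-2))*H = 2*H)
k(N(2, 5)) + w = 2*6 - 18856 = 12 - 18856 = -18844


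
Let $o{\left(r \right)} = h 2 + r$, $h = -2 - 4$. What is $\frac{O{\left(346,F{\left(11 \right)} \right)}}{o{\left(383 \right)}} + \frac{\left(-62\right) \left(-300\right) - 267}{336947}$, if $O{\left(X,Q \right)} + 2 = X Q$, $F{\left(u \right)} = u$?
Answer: $\frac{1288547931}{125007337} \approx 10.308$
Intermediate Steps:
$h = -6$
$O{\left(X,Q \right)} = -2 + Q X$ ($O{\left(X,Q \right)} = -2 + X Q = -2 + Q X$)
$o{\left(r \right)} = -12 + r$ ($o{\left(r \right)} = \left(-6\right) 2 + r = -12 + r$)
$\frac{O{\left(346,F{\left(11 \right)} \right)}}{o{\left(383 \right)}} + \frac{\left(-62\right) \left(-300\right) - 267}{336947} = \frac{-2 + 11 \cdot 346}{-12 + 383} + \frac{\left(-62\right) \left(-300\right) - 267}{336947} = \frac{-2 + 3806}{371} + \left(18600 - 267\right) \frac{1}{336947} = 3804 \cdot \frac{1}{371} + 18333 \cdot \frac{1}{336947} = \frac{3804}{371} + \frac{18333}{336947} = \frac{1288547931}{125007337}$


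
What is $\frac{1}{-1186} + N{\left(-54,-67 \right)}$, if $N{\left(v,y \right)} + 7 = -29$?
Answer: $- \frac{42697}{1186} \approx -36.001$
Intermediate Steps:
$N{\left(v,y \right)} = -36$ ($N{\left(v,y \right)} = -7 - 29 = -36$)
$\frac{1}{-1186} + N{\left(-54,-67 \right)} = \frac{1}{-1186} - 36 = - \frac{1}{1186} - 36 = - \frac{42697}{1186}$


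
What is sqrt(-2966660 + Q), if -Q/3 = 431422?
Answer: I*sqrt(4260926) ≈ 2064.2*I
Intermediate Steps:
Q = -1294266 (Q = -3*431422 = -1294266)
sqrt(-2966660 + Q) = sqrt(-2966660 - 1294266) = sqrt(-4260926) = I*sqrt(4260926)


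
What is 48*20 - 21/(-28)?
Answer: 3843/4 ≈ 960.75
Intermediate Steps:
48*20 - 21/(-28) = 960 - 21*(-1/28) = 960 + 3/4 = 3843/4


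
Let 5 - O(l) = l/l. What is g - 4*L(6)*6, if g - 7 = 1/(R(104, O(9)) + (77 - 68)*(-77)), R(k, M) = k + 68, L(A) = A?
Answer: -71378/521 ≈ -137.00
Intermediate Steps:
O(l) = 4 (O(l) = 5 - l/l = 5 - 1*1 = 5 - 1 = 4)
R(k, M) = 68 + k
g = 3646/521 (g = 7 + 1/((68 + 104) + (77 - 68)*(-77)) = 7 + 1/(172 + 9*(-77)) = 7 + 1/(172 - 693) = 7 + 1/(-521) = 7 - 1/521 = 3646/521 ≈ 6.9981)
g - 4*L(6)*6 = 3646/521 - 4*6*6 = 3646/521 - 24*6 = 3646/521 - 144 = -71378/521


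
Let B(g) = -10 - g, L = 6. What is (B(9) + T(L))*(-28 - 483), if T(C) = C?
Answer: 6643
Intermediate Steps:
(B(9) + T(L))*(-28 - 483) = ((-10 - 1*9) + 6)*(-28 - 483) = ((-10 - 9) + 6)*(-511) = (-19 + 6)*(-511) = -13*(-511) = 6643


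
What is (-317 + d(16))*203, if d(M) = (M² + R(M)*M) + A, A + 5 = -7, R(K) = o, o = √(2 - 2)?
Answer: -14819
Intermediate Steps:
o = 0 (o = √0 = 0)
R(K) = 0
A = -12 (A = -5 - 7 = -12)
d(M) = -12 + M² (d(M) = (M² + 0*M) - 12 = (M² + 0) - 12 = M² - 12 = -12 + M²)
(-317 + d(16))*203 = (-317 + (-12 + 16²))*203 = (-317 + (-12 + 256))*203 = (-317 + 244)*203 = -73*203 = -14819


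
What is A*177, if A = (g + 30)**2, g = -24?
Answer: 6372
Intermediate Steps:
A = 36 (A = (-24 + 30)**2 = 6**2 = 36)
A*177 = 36*177 = 6372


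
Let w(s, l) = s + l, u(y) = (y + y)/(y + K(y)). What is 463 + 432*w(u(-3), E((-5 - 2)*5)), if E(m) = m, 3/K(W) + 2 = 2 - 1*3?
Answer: -14009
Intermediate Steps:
K(W) = -1 (K(W) = 3/(-2 + (2 - 1*3)) = 3/(-2 + (2 - 3)) = 3/(-2 - 1) = 3/(-3) = 3*(-1/3) = -1)
u(y) = 2*y/(-1 + y) (u(y) = (y + y)/(y - 1) = (2*y)/(-1 + y) = 2*y/(-1 + y))
w(s, l) = l + s
463 + 432*w(u(-3), E((-5 - 2)*5)) = 463 + 432*((-5 - 2)*5 + 2*(-3)/(-1 - 3)) = 463 + 432*(-7*5 + 2*(-3)/(-4)) = 463 + 432*(-35 + 2*(-3)*(-1/4)) = 463 + 432*(-35 + 3/2) = 463 + 432*(-67/2) = 463 - 14472 = -14009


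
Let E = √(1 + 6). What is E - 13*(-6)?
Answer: 78 + √7 ≈ 80.646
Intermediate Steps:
E = √7 ≈ 2.6458
E - 13*(-6) = √7 - 13*(-6) = √7 + 78 = 78 + √7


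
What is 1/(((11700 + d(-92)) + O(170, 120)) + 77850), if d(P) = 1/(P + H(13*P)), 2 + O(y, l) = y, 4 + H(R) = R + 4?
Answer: 1288/115556783 ≈ 1.1146e-5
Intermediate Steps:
H(R) = R (H(R) = -4 + (R + 4) = -4 + (4 + R) = R)
O(y, l) = -2 + y
d(P) = 1/(14*P) (d(P) = 1/(P + 13*P) = 1/(14*P))
1/(((11700 + d(-92)) + O(170, 120)) + 77850) = 1/(((11700 + (1/14)/(-92)) + (-2 + 170)) + 77850) = 1/(((11700 + (1/14)*(-1/92)) + 168) + 77850) = 1/(((11700 - 1/1288) + 168) + 77850) = 1/((15069599/1288 + 168) + 77850) = 1/(15285983/1288 + 77850) = 1/(115556783/1288) = 1288/115556783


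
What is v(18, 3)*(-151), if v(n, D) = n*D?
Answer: -8154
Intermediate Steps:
v(n, D) = D*n
v(18, 3)*(-151) = (3*18)*(-151) = 54*(-151) = -8154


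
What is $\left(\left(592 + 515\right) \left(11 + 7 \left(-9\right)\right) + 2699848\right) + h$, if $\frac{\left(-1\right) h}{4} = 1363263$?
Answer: $-2810768$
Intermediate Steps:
$h = -5453052$ ($h = \left(-4\right) 1363263 = -5453052$)
$\left(\left(592 + 515\right) \left(11 + 7 \left(-9\right)\right) + 2699848\right) + h = \left(\left(592 + 515\right) \left(11 + 7 \left(-9\right)\right) + 2699848\right) - 5453052 = \left(1107 \left(11 - 63\right) + 2699848\right) - 5453052 = \left(1107 \left(-52\right) + 2699848\right) - 5453052 = \left(-57564 + 2699848\right) - 5453052 = 2642284 - 5453052 = -2810768$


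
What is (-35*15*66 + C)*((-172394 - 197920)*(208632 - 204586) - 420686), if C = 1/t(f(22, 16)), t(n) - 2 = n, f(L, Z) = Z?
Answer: 467372316534935/9 ≈ 5.1930e+13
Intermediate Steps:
t(n) = 2 + n
C = 1/18 (C = 1/(2 + 16) = 1/18 ≈ 0.055556)
(-35*15*66 + C)*((-172394 - 197920)*(208632 - 204586) - 420686) = (-35*15*66 + 1/18)*((-172394 - 197920)*(208632 - 204586) - 420686) = (-525*66 + 1/18)*(-370314*4046 - 420686) = (-34650 + 1/18)*(-1498290444 - 420686) = -623699/18*(-1498711130) = 467372316534935/9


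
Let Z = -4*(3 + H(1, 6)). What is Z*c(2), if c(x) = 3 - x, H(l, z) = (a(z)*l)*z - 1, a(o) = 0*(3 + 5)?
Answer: -8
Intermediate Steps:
a(o) = 0 (a(o) = 0*8 = 0)
H(l, z) = -1 (H(l, z) = (0*l)*z - 1 = 0*z - 1 = 0 - 1 = -1)
Z = -8 (Z = -4*(3 - 1) = -4*2 = -8)
Z*c(2) = -8*(3 - 1*2) = -8*(3 - 2) = -8*1 = -8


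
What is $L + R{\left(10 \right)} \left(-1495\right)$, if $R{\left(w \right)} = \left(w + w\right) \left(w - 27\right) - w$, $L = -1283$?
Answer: $521967$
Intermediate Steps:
$R{\left(w \right)} = - w + 2 w \left(-27 + w\right)$ ($R{\left(w \right)} = 2 w \left(-27 + w\right) - w = - w + 2 w \left(-27 + w\right)$)
$L + R{\left(10 \right)} \left(-1495\right) = -1283 + 10 \left(-55 + 2 \cdot 10\right) \left(-1495\right) = -1283 + 10 \left(-55 + 20\right) \left(-1495\right) = -1283 + 10 \left(-35\right) \left(-1495\right) = -1283 - -523250 = -1283 + 523250 = 521967$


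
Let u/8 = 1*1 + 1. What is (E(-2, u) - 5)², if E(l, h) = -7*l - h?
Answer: 49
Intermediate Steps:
u = 16 (u = 8*(1*1 + 1) = 8*(1 + 1) = 8*2 = 16)
E(l, h) = -h - 7*l
(E(-2, u) - 5)² = ((-1*16 - 7*(-2)) - 5)² = ((-16 + 14) - 5)² = (-2 - 5)² = (-7)² = 49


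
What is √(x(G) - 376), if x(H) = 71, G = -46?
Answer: I*√305 ≈ 17.464*I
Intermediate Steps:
√(x(G) - 376) = √(71 - 376) = √(-305) = I*√305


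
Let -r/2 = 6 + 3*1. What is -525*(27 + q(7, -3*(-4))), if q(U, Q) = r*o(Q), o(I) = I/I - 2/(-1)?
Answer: 14175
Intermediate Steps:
r = -18 (r = -2*(6 + 3*1) = -2*(6 + 3) = -2*9 = -18)
o(I) = 3 (o(I) = 1 - 2*(-1) = 1 + 2 = 3)
q(U, Q) = -54 (q(U, Q) = -18*3 = -54)
-525*(27 + q(7, -3*(-4))) = -525*(27 - 54) = -525*(-27) = 14175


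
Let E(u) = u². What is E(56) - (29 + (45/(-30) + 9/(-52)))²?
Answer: 6460503/2704 ≈ 2389.2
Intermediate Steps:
E(56) - (29 + (45/(-30) + 9/(-52)))² = 56² - (29 + (45/(-30) + 9/(-52)))² = 3136 - (29 + (45*(-1/30) + 9*(-1/52)))² = 3136 - (29 + (-3/2 - 9/52))² = 3136 - (29 - 87/52)² = 3136 - (1421/52)² = 3136 - 1*2019241/2704 = 3136 - 2019241/2704 = 6460503/2704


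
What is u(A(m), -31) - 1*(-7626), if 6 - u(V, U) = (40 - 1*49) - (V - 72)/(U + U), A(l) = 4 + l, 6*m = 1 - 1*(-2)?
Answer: 947619/124 ≈ 7642.1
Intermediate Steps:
m = ½ (m = (1 - 1*(-2))/6 = (1 + 2)/6 = (⅙)*3 = ½ ≈ 0.50000)
u(V, U) = 15 + (-72 + V)/(2*U) (u(V, U) = 6 - ((40 - 1*49) - (V - 72)/(U + U)) = 6 - ((40 - 49) - (-72 + V)/(2*U)) = 6 - (-9 - (-72 + V)*1/(2*U)) = 6 - (-9 - (-72 + V)/(2*U)) = 6 + (9 + (-72 + V)/(2*U)) = 15 + (-72 + V)/(2*U))
u(A(m), -31) - 1*(-7626) = (½)*(-72 + (4 + ½) + 30*(-31))/(-31) - 1*(-7626) = (½)*(-1/31)*(-72 + 9/2 - 930) + 7626 = (½)*(-1/31)*(-1995/2) + 7626 = 1995/124 + 7626 = 947619/124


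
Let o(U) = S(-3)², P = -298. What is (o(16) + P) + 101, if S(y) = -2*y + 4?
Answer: -97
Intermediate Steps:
S(y) = 4 - 2*y
o(U) = 100 (o(U) = (4 - 2*(-3))² = (4 + 6)² = 10² = 100)
(o(16) + P) + 101 = (100 - 298) + 101 = -198 + 101 = -97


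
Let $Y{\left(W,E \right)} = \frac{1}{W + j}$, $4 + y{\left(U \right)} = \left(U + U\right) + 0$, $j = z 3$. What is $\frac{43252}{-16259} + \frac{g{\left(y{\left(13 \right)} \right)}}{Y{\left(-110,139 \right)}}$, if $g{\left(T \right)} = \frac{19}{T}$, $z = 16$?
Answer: $- \frac{10052323}{178849} \approx -56.206$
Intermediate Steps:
$j = 48$ ($j = 16 \cdot 3 = 48$)
$y{\left(U \right)} = -4 + 2 U$ ($y{\left(U \right)} = -4 + \left(\left(U + U\right) + 0\right) = -4 + \left(2 U + 0\right) = -4 + 2 U$)
$Y{\left(W,E \right)} = \frac{1}{48 + W}$ ($Y{\left(W,E \right)} = \frac{1}{W + 48} = \frac{1}{48 + W}$)
$\frac{43252}{-16259} + \frac{g{\left(y{\left(13 \right)} \right)}}{Y{\left(-110,139 \right)}} = \frac{43252}{-16259} + \frac{19 \frac{1}{-4 + 2 \cdot 13}}{\frac{1}{48 - 110}} = 43252 \left(- \frac{1}{16259}\right) + \frac{19 \frac{1}{-4 + 26}}{\frac{1}{-62}} = - \frac{43252}{16259} + \frac{19 \cdot \frac{1}{22}}{- \frac{1}{62}} = - \frac{43252}{16259} + 19 \cdot \frac{1}{22} \left(-62\right) = - \frac{43252}{16259} + \frac{19}{22} \left(-62\right) = - \frac{43252}{16259} - \frac{589}{11} = - \frac{10052323}{178849}$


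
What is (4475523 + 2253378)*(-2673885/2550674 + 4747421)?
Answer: 81481073969277351969/2550674 ≈ 3.1945e+13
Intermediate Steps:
(4475523 + 2253378)*(-2673885/2550674 + 4747421) = 6728901*(-2673885*1/2550674 + 4747421) = 6728901*(-2673885/2550674 + 4747421) = 6728901*(12109120637869/2550674) = 81481073969277351969/2550674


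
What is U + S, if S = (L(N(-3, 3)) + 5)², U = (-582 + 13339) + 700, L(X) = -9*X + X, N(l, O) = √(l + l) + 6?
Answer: 14922 + 688*I*√6 ≈ 14922.0 + 1685.2*I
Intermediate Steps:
N(l, O) = 6 + √2*√l (N(l, O) = √(2*l) + 6 = √2*√l + 6 = 6 + √2*√l)
L(X) = -8*X
U = 13457 (U = 12757 + 700 = 13457)
S = (-43 - 8*I*√6)² (S = (-8*(6 + √2*√(-3)) + 5)² = (-8*(6 + √2*(I*√3)) + 5)² = (-8*(6 + I*√6) + 5)² = ((-48 - 8*I*√6) + 5)² = (-43 - 8*I*√6)² ≈ 1465.0 + 1685.2*I)
U + S = 13457 + (1465 + 688*I*√6) = 14922 + 688*I*√6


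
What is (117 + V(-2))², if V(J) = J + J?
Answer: 12769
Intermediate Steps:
V(J) = 2*J
(117 + V(-2))² = (117 + 2*(-2))² = (117 - 4)² = 113² = 12769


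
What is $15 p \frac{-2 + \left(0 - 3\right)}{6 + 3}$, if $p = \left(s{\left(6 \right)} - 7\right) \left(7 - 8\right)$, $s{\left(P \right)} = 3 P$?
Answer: $\frac{275}{3} \approx 91.667$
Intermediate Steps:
$p = -11$ ($p = \left(3 \cdot 6 - 7\right) \left(7 - 8\right) = \left(18 - 7\right) \left(-1\right) = 11 \left(-1\right) = -11$)
$15 p \frac{-2 + \left(0 - 3\right)}{6 + 3} = 15 \left(-11\right) \frac{-2 + \left(0 - 3\right)}{6 + 3} = - 165 \frac{-2 - 3}{9} = - 165 \left(\left(-5\right) \frac{1}{9}\right) = \left(-165\right) \left(- \frac{5}{9}\right) = \frac{275}{3}$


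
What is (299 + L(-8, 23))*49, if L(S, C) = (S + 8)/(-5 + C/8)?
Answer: 14651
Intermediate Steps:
L(S, C) = (8 + S)/(-5 + C/8) (L(S, C) = (8 + S)/(-5 + C*(⅛)) = (8 + S)/(-5 + C/8))
(299 + L(-8, 23))*49 = (299 + 8*(8 - 8)/(-40 + 23))*49 = (299 + 8*0/(-17))*49 = (299 + 8*(-1/17)*0)*49 = (299 + 0)*49 = 299*49 = 14651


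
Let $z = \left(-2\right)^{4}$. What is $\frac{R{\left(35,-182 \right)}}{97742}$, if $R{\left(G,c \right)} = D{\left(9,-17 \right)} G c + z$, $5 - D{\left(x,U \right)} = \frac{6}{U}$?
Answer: $- \frac{289699}{830807} \approx -0.3487$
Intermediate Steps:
$D{\left(x,U \right)} = 5 - \frac{6}{U}$
$z = 16$
$R{\left(G,c \right)} = 16 + \frac{91 G c}{17}$ ($R{\left(G,c \right)} = \left(5 - \frac{6}{-17}\right) G c + 16 = \left(5 - - \frac{6}{17}\right) G c + 16 = \left(5 + \frac{6}{17}\right) G c + 16 = \frac{91 G}{17} c + 16 = \frac{91 G c}{17} + 16 = 16 + \frac{91 G c}{17}$)
$\frac{R{\left(35,-182 \right)}}{97742} = \frac{16 + \frac{91}{17} \cdot 35 \left(-182\right)}{97742} = \left(16 - \frac{579670}{17}\right) \frac{1}{97742} = \left(- \frac{579398}{17}\right) \frac{1}{97742} = - \frac{289699}{830807}$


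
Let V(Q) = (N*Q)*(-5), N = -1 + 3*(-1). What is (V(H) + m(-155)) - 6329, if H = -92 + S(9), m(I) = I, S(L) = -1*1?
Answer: -8344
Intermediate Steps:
S(L) = -1
N = -4 (N = -1 - 3 = -4)
H = -93 (H = -92 - 1 = -93)
V(Q) = 20*Q (V(Q) = -4*Q*(-5) = 20*Q)
(V(H) + m(-155)) - 6329 = (20*(-93) - 155) - 6329 = (-1860 - 155) - 6329 = -2015 - 6329 = -8344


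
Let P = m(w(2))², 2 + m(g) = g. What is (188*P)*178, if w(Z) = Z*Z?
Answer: 133856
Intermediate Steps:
w(Z) = Z²
m(g) = -2 + g
P = 4 (P = (-2 + 2²)² = (-2 + 4)² = 2² = 4)
(188*P)*178 = (188*4)*178 = 752*178 = 133856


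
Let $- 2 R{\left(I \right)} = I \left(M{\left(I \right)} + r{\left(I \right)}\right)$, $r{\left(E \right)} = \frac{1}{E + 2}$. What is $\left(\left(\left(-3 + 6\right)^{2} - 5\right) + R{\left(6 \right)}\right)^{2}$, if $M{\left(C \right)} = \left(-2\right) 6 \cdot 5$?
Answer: $\frac{2157961}{64} \approx 33718.0$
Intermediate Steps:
$M{\left(C \right)} = -60$ ($M{\left(C \right)} = \left(-12\right) 5 = -60$)
$r{\left(E \right)} = \frac{1}{2 + E}$
$R{\left(I \right)} = - \frac{I \left(-60 + \frac{1}{2 + I}\right)}{2}$
$\left(\left(\left(-3 + 6\right)^{2} - 5\right) + R{\left(6 \right)}\right)^{2} = \left(\left(\left(-3 + 6\right)^{2} - 5\right) + \frac{1}{2} \cdot 6 \frac{1}{2 + 6} \left(119 + 60 \cdot 6\right)\right)^{2} = \left(\left(3^{2} - 5\right) + \frac{1}{2} \cdot 6 \cdot \frac{1}{8} \left(119 + 360\right)\right)^{2} = \left(\left(9 - 5\right) + \frac{1}{2} \cdot 6 \cdot \frac{1}{8} \cdot 479\right)^{2} = \left(4 + \frac{1437}{8}\right)^{2} = \left(\frac{1469}{8}\right)^{2} = \frac{2157961}{64}$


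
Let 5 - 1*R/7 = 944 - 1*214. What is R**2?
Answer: 25755625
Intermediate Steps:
R = -5075 (R = 35 - 7*(944 - 1*214) = 35 - 7*(944 - 214) = 35 - 7*730 = 35 - 5110 = -5075)
R**2 = (-5075)**2 = 25755625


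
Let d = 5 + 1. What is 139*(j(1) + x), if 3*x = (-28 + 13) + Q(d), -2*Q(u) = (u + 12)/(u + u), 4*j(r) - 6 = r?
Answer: -973/2 ≈ -486.50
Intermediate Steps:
d = 6
j(r) = 3/2 + r/4
Q(u) = -(12 + u)/(4*u) (Q(u) = -(u + 12)/(2*(u + u)) = -(12 + u)/(2*(2*u)) = -(12 + u)*1/(2*u)/2 = -(12 + u)/(4*u))
x = -21/4 (x = ((-28 + 13) + (1/4)*(-12 - 1*6)/6)/3 = (-15 + (1/4)*(1/6)*(-12 - 6))/3 = (-15 + (1/4)*(1/6)*(-18))/3 = (-15 - 3/4)/3 = (1/3)*(-63/4) = -21/4 ≈ -5.2500)
139*(j(1) + x) = 139*((3/2 + (1/4)*1) - 21/4) = 139*((3/2 + 1/4) - 21/4) = 139*(7/4 - 21/4) = 139*(-7/2) = -973/2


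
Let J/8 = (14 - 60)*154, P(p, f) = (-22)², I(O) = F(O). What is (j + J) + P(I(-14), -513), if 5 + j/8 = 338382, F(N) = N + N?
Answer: 2650828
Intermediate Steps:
F(N) = 2*N
I(O) = 2*O
P(p, f) = 484
J = -56672 (J = 8*((14 - 60)*154) = 8*(-46*154) = 8*(-7084) = -56672)
j = 2707016 (j = -40 + 8*338382 = -40 + 2707056 = 2707016)
(j + J) + P(I(-14), -513) = (2707016 - 56672) + 484 = 2650344 + 484 = 2650828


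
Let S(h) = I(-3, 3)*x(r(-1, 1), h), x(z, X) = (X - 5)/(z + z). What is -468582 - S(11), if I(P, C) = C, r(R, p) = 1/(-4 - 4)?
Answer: -468510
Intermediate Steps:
r(R, p) = -1/8 (r(R, p) = 1/(-8) = -1/8)
x(z, X) = (-5 + X)/(2*z) (x(z, X) = (-5 + X)/((2*z)) = (-5 + X)*(1/(2*z)) = (-5 + X)/(2*z))
S(h) = 60 - 12*h (S(h) = 3*((-5 + h)/(2*(-1/8))) = 3*((1/2)*(-8)*(-5 + h)) = 3*(20 - 4*h) = 60 - 12*h)
-468582 - S(11) = -468582 - (60 - 12*11) = -468582 - (60 - 132) = -468582 - 1*(-72) = -468582 + 72 = -468510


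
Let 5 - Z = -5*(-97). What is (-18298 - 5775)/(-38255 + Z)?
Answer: 24073/38735 ≈ 0.62148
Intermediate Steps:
Z = -480 (Z = 5 - (-5)*(-97) = 5 - 1*485 = 5 - 485 = -480)
(-18298 - 5775)/(-38255 + Z) = (-18298 - 5775)/(-38255 - 480) = -24073/(-38735) = -24073*(-1/38735) = 24073/38735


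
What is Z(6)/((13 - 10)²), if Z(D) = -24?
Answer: -8/3 ≈ -2.6667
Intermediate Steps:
Z(6)/((13 - 10)²) = -24/(13 - 10)² = -24/(3²) = -24/9 = -24*⅑ = -8/3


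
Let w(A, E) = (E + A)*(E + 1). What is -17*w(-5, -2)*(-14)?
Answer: 1666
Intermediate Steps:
w(A, E) = (1 + E)*(A + E) (w(A, E) = (A + E)*(1 + E) = (1 + E)*(A + E))
-17*w(-5, -2)*(-14) = -17*(-5 - 2 + (-2)² - 5*(-2))*(-14) = -17*(-5 - 2 + 4 + 10)*(-14) = -17*7*(-14) = -119*(-14) = 1666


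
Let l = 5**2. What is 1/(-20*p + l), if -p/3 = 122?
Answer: 1/7345 ≈ 0.00013615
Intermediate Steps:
p = -366 (p = -3*122 = -366)
l = 25
1/(-20*p + l) = 1/(-20*(-366) + 25) = 1/(7320 + 25) = 1/7345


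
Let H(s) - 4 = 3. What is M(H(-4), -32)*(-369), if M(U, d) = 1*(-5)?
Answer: 1845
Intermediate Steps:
H(s) = 7 (H(s) = 4 + 3 = 7)
M(U, d) = -5
M(H(-4), -32)*(-369) = -5*(-369) = 1845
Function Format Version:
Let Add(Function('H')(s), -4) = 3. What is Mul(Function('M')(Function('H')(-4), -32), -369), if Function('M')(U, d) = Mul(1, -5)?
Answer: 1845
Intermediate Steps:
Function('H')(s) = 7 (Function('H')(s) = Add(4, 3) = 7)
Function('M')(U, d) = -5
Mul(Function('M')(Function('H')(-4), -32), -369) = Mul(-5, -369) = 1845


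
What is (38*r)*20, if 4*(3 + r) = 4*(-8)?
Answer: -8360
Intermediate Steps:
r = -11 (r = -3 + (4*(-8))/4 = -3 + (1/4)*(-32) = -3 - 8 = -11)
(38*r)*20 = (38*(-11))*20 = -418*20 = -8360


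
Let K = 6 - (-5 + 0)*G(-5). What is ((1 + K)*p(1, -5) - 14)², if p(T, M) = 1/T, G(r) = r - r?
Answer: 49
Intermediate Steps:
G(r) = 0
K = 6 (K = 6 - (-5 + 0)*0 = 6 - (-5*0) = 6 - 0 = 6 - 1*0 = 6 + 0 = 6)
((1 + K)*p(1, -5) - 14)² = ((1 + 6)/1 - 14)² = (7*1 - 14)² = (7 - 14)² = (-7)² = 49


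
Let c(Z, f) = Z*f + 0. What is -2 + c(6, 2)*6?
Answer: 70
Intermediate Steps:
c(Z, f) = Z*f
-2 + c(6, 2)*6 = -2 + (6*2)*6 = -2 + 12*6 = -2 + 72 = 70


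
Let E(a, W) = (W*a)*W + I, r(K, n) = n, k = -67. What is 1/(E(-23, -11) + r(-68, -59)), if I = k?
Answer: -1/2909 ≈ -0.00034376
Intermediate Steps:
I = -67
E(a, W) = -67 + a*W**2 (E(a, W) = (W*a)*W - 67 = a*W**2 - 67 = -67 + a*W**2)
1/(E(-23, -11) + r(-68, -59)) = 1/((-67 - 23*(-11)**2) - 59) = 1/((-67 - 23*121) - 59) = 1/((-67 - 2783) - 59) = 1/(-2850 - 59) = 1/(-2909) = -1/2909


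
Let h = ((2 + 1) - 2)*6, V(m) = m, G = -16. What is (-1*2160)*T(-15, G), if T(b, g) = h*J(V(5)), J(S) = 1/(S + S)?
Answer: -1296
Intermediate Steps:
J(S) = 1/(2*S)
h = 6 (h = (3 - 2)*6 = 1*6 = 6)
T(b, g) = ⅗ (T(b, g) = 6*((½)/5) = 6*((½)*(⅕)) = 6*(⅒) = ⅗)
(-1*2160)*T(-15, G) = -1*2160*(⅗) = -2160*⅗ = -1296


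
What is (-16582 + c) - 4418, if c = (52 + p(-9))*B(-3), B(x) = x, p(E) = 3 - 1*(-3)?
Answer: -21174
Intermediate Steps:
p(E) = 6 (p(E) = 3 + 3 = 6)
c = -174 (c = (52 + 6)*(-3) = 58*(-3) = -174)
(-16582 + c) - 4418 = (-16582 - 174) - 4418 = -16756 - 4418 = -21174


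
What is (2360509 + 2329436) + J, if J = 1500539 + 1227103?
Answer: 7417587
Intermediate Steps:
J = 2727642
(2360509 + 2329436) + J = (2360509 + 2329436) + 2727642 = 4689945 + 2727642 = 7417587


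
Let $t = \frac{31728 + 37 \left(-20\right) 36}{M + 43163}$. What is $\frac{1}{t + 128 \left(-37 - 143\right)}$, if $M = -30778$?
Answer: $- \frac{12385}{285345312} \approx -4.3404 \cdot 10^{-5}$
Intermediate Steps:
$t = \frac{5088}{12385}$ ($t = \frac{31728 + 37 \left(-20\right) 36}{-30778 + 43163} = \frac{31728 - 26640}{12385} = \left(31728 - 26640\right) \frac{1}{12385} = 5088 \cdot \frac{1}{12385} = \frac{5088}{12385} \approx 0.41082$)
$\frac{1}{t + 128 \left(-37 - 143\right)} = \frac{1}{\frac{5088}{12385} + 128 \left(-37 - 143\right)} = \frac{1}{\frac{5088}{12385} + 128 \left(-180\right)} = \frac{1}{\frac{5088}{12385} - 23040} = \frac{1}{- \frac{285345312}{12385}} = - \frac{12385}{285345312}$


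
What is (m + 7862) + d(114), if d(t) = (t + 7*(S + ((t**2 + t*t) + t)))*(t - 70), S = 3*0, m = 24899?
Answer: 8078425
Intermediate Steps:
S = 0
d(t) = (-70 + t)*(8*t + 14*t**2) (d(t) = (t + 7*(0 + ((t**2 + t*t) + t)))*(t - 70) = (t + 7*(0 + ((t**2 + t**2) + t)))*(-70 + t) = (t + 7*(0 + (2*t**2 + t)))*(-70 + t) = (t + 7*(0 + (t + 2*t**2)))*(-70 + t) = (t + 7*(t + 2*t**2))*(-70 + t) = (t + (7*t + 14*t**2))*(-70 + t) = (8*t + 14*t**2)*(-70 + t) = (-70 + t)*(8*t + 14*t**2))
(m + 7862) + d(114) = (24899 + 7862) + 2*114*(-280 - 486*114 + 7*114**2) = 32761 + 2*114*(-280 - 55404 + 7*12996) = 32761 + 2*114*(-280 - 55404 + 90972) = 32761 + 2*114*35288 = 32761 + 8045664 = 8078425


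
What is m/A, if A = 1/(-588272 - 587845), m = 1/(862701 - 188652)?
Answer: -392039/224683 ≈ -1.7449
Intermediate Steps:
m = 1/674049 ≈ 1.4836e-6
A = -1/1176117 (A = 1/(-1176117) = -1/1176117 ≈ -8.5026e-7)
m/A = 1/(674049*(-1/1176117)) = (1/674049)*(-1176117) = -392039/224683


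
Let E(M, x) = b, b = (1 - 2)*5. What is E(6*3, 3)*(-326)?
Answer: 1630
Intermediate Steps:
b = -5 (b = -1*5 = -5)
E(M, x) = -5
E(6*3, 3)*(-326) = -5*(-326) = 1630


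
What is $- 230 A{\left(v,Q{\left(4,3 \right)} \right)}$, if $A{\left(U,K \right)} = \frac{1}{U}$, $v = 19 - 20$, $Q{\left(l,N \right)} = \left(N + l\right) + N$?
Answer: $230$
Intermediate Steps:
$Q{\left(l,N \right)} = l + 2 N$
$v = -1$
$- 230 A{\left(v,Q{\left(4,3 \right)} \right)} = - \frac{230}{-1} = \left(-230\right) \left(-1\right) = 230$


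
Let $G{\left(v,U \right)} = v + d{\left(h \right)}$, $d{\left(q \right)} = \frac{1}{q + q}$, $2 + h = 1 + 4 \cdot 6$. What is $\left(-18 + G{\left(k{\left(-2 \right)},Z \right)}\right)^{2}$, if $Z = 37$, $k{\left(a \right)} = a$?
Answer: $\frac{844561}{2116} \approx 399.13$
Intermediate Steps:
$h = 23$ ($h = -2 + \left(1 + 4 \cdot 6\right) = -2 + \left(1 + 24\right) = -2 + 25 = 23$)
$d{\left(q \right)} = \frac{1}{2 q}$
$G{\left(v,U \right)} = \frac{1}{46} + v$ ($G{\left(v,U \right)} = v + \frac{1}{2 \cdot 23} = v + \frac{1}{2} \cdot \frac{1}{23} = v + \frac{1}{46} = \frac{1}{46} + v$)
$\left(-18 + G{\left(k{\left(-2 \right)},Z \right)}\right)^{2} = \left(-18 + \left(\frac{1}{46} - 2\right)\right)^{2} = \left(-18 - \frac{91}{46}\right)^{2} = \left(- \frac{919}{46}\right)^{2} = \frac{844561}{2116}$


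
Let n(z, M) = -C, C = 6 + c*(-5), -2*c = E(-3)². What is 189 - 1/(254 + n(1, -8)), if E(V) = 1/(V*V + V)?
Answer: 3373767/17851 ≈ 189.00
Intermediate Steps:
E(V) = 1/(V + V²) (E(V) = 1/(V² + V) = 1/(V + V²))
c = -1/72 (c = -1/(9*(1 - 3)²)/2 = -(-⅓/(-2))²/2 = -(-⅓*(-½))²/2 = -(⅙)²/2 = -½*1/36 = -1/72 ≈ -0.013889)
C = 437/72 (C = 6 - 1/72*(-5) = 6 + 5/72 = 437/72 ≈ 6.0694)
n(z, M) = -437/72 (n(z, M) = -1*437/72 = -437/72)
189 - 1/(254 + n(1, -8)) = 189 - 1/(254 - 437/72) = 189 - 1/17851/72 = 189 - 1*72/17851 = 189 - 72/17851 = 3373767/17851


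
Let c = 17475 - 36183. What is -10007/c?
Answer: 10007/18708 ≈ 0.53490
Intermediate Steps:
c = -18708
-10007/c = -10007/(-18708) = -10007*(-1/18708) = 10007/18708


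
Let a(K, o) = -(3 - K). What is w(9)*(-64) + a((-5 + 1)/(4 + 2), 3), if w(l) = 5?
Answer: -971/3 ≈ -323.67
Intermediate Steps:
a(K, o) = -3 + K
w(9)*(-64) + a((-5 + 1)/(4 + 2), 3) = 5*(-64) + (-3 + (-5 + 1)/(4 + 2)) = -320 + (-3 - 4/6) = -320 + (-3 - 4*⅙) = -320 + (-3 - ⅔) = -320 - 11/3 = -971/3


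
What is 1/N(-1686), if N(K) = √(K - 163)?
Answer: -I/43 ≈ -0.023256*I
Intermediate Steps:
N(K) = √(-163 + K)
1/N(-1686) = 1/(√(-163 - 1686)) = 1/(√(-1849)) = 1/(43*I) = -I/43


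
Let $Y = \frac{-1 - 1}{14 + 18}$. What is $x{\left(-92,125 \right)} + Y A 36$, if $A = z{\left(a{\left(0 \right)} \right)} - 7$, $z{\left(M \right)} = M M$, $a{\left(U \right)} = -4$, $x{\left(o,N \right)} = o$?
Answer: $- \frac{449}{4} \approx -112.25$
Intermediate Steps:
$z{\left(M \right)} = M^{2}$
$Y = - \frac{1}{16}$ ($Y = - \frac{2}{32} = \left(-2\right) \frac{1}{32} = - \frac{1}{16} \approx -0.0625$)
$A = 9$ ($A = \left(-4\right)^{2} - 7 = 16 - 7 = 9$)
$x{\left(-92,125 \right)} + Y A 36 = -92 + \left(- \frac{1}{16}\right) 9 \cdot 36 = -92 - \frac{81}{4} = - \frac{449}{4}$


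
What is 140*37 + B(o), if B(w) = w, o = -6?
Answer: 5174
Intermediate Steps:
140*37 + B(o) = 140*37 - 6 = 5180 - 6 = 5174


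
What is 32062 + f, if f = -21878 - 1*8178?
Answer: 2006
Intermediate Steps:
f = -30056 (f = -21878 - 8178 = -30056)
32062 + f = 32062 - 30056 = 2006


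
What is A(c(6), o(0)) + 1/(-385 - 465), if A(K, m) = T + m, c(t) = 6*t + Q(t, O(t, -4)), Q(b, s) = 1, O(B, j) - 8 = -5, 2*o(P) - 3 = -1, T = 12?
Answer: 11049/850 ≈ 12.999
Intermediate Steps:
o(P) = 1 (o(P) = 3/2 + (½)*(-1) = 3/2 - ½ = 1)
O(B, j) = 3 (O(B, j) = 8 - 5 = 3)
c(t) = 1 + 6*t (c(t) = 6*t + 1 = 1 + 6*t)
A(K, m) = 12 + m
A(c(6), o(0)) + 1/(-385 - 465) = (12 + 1) + 1/(-385 - 465) = 13 + 1/(-850) = 13 - 1/850 = 11049/850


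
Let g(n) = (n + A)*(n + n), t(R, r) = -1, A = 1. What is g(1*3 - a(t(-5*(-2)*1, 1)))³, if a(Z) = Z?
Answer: 64000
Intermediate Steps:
g(n) = 2*n*(1 + n) (g(n) = (n + 1)*(n + n) = (1 + n)*(2*n) = 2*n*(1 + n))
g(1*3 - a(t(-5*(-2)*1, 1)))³ = (2*(1*3 - 1*(-1))*(1 + (1*3 - 1*(-1))))³ = (2*(3 + 1)*(1 + (3 + 1)))³ = (2*4*(1 + 4))³ = (2*4*5)³ = 40³ = 64000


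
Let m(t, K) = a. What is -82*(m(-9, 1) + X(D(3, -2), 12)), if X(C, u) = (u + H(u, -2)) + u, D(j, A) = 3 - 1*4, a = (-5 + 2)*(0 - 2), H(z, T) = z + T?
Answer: -3280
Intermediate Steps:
H(z, T) = T + z
a = 6 (a = -3*(-2) = 6)
D(j, A) = -1 (D(j, A) = 3 - 4 = -1)
m(t, K) = 6
X(C, u) = -2 + 3*u (X(C, u) = (u + (-2 + u)) + u = (-2 + 2*u) + u = -2 + 3*u)
-82*(m(-9, 1) + X(D(3, -2), 12)) = -82*(6 + (-2 + 3*12)) = -82*(6 + (-2 + 36)) = -82*(6 + 34) = -82*40 = -3280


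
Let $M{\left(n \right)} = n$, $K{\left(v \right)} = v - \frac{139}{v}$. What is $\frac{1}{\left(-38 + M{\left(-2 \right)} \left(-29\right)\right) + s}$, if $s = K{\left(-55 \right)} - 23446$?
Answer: $- \frac{55}{1291316} \approx -4.2592 \cdot 10^{-5}$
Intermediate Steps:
$s = - \frac{1292416}{55}$ ($s = \left(-55 - \frac{139}{-55}\right) - 23446 = \left(-55 - - \frac{139}{55}\right) - 23446 = \left(-55 + \frac{139}{55}\right) - 23446 = - \frac{2886}{55} - 23446 = - \frac{1292416}{55} \approx -23498.0$)
$\frac{1}{\left(-38 + M{\left(-2 \right)} \left(-29\right)\right) + s} = \frac{1}{\left(-38 - -58\right) - \frac{1292416}{55}} = \frac{1}{\left(-38 + 58\right) - \frac{1292416}{55}} = \frac{1}{20 - \frac{1292416}{55}} = \frac{1}{- \frac{1291316}{55}} = - \frac{55}{1291316}$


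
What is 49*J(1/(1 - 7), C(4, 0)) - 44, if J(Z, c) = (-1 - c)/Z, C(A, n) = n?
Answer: 250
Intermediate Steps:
J(Z, c) = (-1 - c)/Z
49*J(1/(1 - 7), C(4, 0)) - 44 = 49*((-1 - 1*0)/(1/(1 - 7))) - 44 = 49*((-1 + 0)/(1/(-6))) - 44 = 49*(-1/(-⅙)) - 44 = 49*(-6*(-1)) - 44 = 49*6 - 44 = 294 - 44 = 250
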